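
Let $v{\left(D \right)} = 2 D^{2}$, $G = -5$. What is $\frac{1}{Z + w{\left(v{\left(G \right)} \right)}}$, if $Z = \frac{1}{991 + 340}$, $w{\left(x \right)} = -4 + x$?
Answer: $\frac{1331}{61227} \approx 0.021739$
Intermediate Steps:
$Z = \frac{1}{1331} \approx 0.00075131$
$\frac{1}{Z + w{\left(v{\left(G \right)} \right)}} = \frac{1}{\frac{1}{1331} - \left(4 - 2 \left(-5\right)^{2}\right)} = \frac{1}{\frac{1}{1331} + \left(-4 + 2 \cdot 25\right)} = \frac{1}{\frac{1}{1331} + \left(-4 + 50\right)} = \frac{1}{\frac{1}{1331} + 46} = \frac{1}{\frac{61227}{1331}} = \frac{1331}{61227}$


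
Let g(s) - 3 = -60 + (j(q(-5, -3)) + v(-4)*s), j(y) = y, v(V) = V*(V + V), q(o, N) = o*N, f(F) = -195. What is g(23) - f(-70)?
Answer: 889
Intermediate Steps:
q(o, N) = N*o
v(V) = 2*V**2 (v(V) = V*(2*V) = 2*V**2)
g(s) = -42 + 32*s (g(s) = 3 + (-60 + (-3*(-5) + (2*(-4)**2)*s)) = 3 + (-60 + (15 + (2*16)*s)) = 3 + (-60 + (15 + 32*s)) = 3 + (-45 + 32*s) = -42 + 32*s)
g(23) - f(-70) = (-42 + 32*23) - 1*(-195) = (-42 + 736) + 195 = 694 + 195 = 889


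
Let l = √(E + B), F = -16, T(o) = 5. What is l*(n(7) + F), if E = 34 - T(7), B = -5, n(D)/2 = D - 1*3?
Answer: -16*√6 ≈ -39.192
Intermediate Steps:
n(D) = -6 + 2*D (n(D) = 2*(D - 1*3) = 2*(D - 3) = 2*(-3 + D) = -6 + 2*D)
E = 29 (E = 34 - 1*5 = 34 - 5 = 29)
l = 2*√6 (l = √(29 - 5) = √24 = 2*√6 ≈ 4.8990)
l*(n(7) + F) = (2*√6)*((-6 + 2*7) - 16) = (2*√6)*((-6 + 14) - 16) = (2*√6)*(8 - 16) = (2*√6)*(-8) = -16*√6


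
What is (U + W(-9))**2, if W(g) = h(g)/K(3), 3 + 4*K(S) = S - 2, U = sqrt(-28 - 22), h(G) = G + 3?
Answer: 94 + 120*I*sqrt(2) ≈ 94.0 + 169.71*I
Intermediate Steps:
h(G) = 3 + G
U = 5*I*sqrt(2) (U = sqrt(-50) = 5*I*sqrt(2) ≈ 7.0711*I)
K(S) = -5/4 + S/4 (K(S) = -3/4 + (S - 2)/4 = -3/4 + (-2 + S)/4 = -3/4 + (-1/2 + S/4) = -5/4 + S/4)
W(g) = -6 - 2*g (W(g) = (3 + g)/(-5/4 + (1/4)*3) = (3 + g)/(-5/4 + 3/4) = (3 + g)/(-1/2) = (3 + g)*(-2) = -6 - 2*g)
(U + W(-9))**2 = (5*I*sqrt(2) + (-6 - 2*(-9)))**2 = (5*I*sqrt(2) + (-6 + 18))**2 = (5*I*sqrt(2) + 12)**2 = (12 + 5*I*sqrt(2))**2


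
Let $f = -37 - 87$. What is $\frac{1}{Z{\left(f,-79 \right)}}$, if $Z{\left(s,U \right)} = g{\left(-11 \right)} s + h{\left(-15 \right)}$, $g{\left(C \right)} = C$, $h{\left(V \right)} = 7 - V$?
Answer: $\frac{1}{1386} \approx 0.0007215$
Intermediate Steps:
$f = -124$
$Z{\left(s,U \right)} = 22 - 11 s$ ($Z{\left(s,U \right)} = - 11 s + \left(7 - -15\right) = - 11 s + \left(7 + 15\right) = - 11 s + 22 = 22 - 11 s$)
$\frac{1}{Z{\left(f,-79 \right)}} = \frac{1}{22 - -1364} = \frac{1}{22 + 1364} = \frac{1}{1386}$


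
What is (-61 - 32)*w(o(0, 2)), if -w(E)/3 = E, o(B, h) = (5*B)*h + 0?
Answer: 0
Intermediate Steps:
o(B, h) = 5*B*h (o(B, h) = 5*B*h + 0 = 5*B*h)
w(E) = -3*E
(-61 - 32)*w(o(0, 2)) = (-61 - 32)*(-15*0*2) = -(-279)*0 = -93*0 = 0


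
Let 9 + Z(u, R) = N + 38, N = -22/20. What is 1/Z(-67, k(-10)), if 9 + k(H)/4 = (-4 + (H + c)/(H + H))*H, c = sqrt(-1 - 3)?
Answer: 10/279 ≈ 0.035842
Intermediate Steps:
N = -11/10 (N = -22*1/20 = -11/10 ≈ -1.1000)
c = 2*I (c = sqrt(-4) = 2*I ≈ 2.0*I)
k(H) = -36 + 4*H*(-4 + (H + 2*I)/(2*H)) (k(H) = -36 + 4*((-4 + (H + 2*I)/(H + H))*H) = -36 + 4*((-4 + (H + 2*I)/((2*H)))*H) = -36 + 4*((-4 + (H + 2*I)*(1/(2*H)))*H) = -36 + 4*((-4 + (H + 2*I)/(2*H))*H) = -36 + 4*(H*(-4 + (H + 2*I)/(2*H))) = -36 + 4*H*(-4 + (H + 2*I)/(2*H)))
Z(u, R) = 279/10 (Z(u, R) = -9 + (-11/10 + 38) = -9 + 369/10 = 279/10)
1/Z(-67, k(-10)) = 1/(279/10) = 10/279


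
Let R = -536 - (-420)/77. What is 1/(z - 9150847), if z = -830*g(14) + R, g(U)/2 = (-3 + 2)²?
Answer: -11/100683413 ≈ -1.0925e-7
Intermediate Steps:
g(U) = 2 (g(U) = 2*(-3 + 2)² = 2*(-1)² = 2*1 = 2)
R = -5836/11 (R = -536 - (-420)/77 = -536 - 1*(-60/11) = -536 + 60/11 = -5836/11 ≈ -530.54)
z = -24096/11 (z = -830*2 - 5836/11 = -1660 - 5836/11 = -24096/11 ≈ -2190.5)
1/(z - 9150847) = 1/(-24096/11 - 9150847) = 1/(-100683413/11) = -11/100683413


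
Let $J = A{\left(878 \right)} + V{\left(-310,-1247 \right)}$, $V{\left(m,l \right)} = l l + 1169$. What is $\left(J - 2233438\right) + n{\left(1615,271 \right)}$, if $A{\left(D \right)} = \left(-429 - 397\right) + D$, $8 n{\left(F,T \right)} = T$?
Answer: $- \frac{5417393}{8} \approx -6.7717 \cdot 10^{5}$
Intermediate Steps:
$n{\left(F,T \right)} = \frac{T}{8}$
$V{\left(m,l \right)} = 1169 + l^{2}$ ($V{\left(m,l \right)} = l^{2} + 1169 = 1169 + l^{2}$)
$A{\left(D \right)} = -826 + D$
$J = 1556230$ ($J = \left(-826 + 878\right) + \left(1169 + \left(-1247\right)^{2}\right) = 52 + \left(1169 + 1555009\right) = 52 + 1556178 = 1556230$)
$\left(J - 2233438\right) + n{\left(1615,271 \right)} = \left(1556230 - 2233438\right) + \frac{1}{8} \cdot 271 = -677208 + \frac{271}{8} = - \frac{5417393}{8}$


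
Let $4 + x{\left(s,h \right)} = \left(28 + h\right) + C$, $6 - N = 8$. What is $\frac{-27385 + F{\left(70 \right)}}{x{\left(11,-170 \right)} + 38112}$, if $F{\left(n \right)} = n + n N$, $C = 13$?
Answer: $- \frac{27455}{37979} \approx -0.7229$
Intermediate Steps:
$N = -2$ ($N = 6 - 8 = -2$)
$x{\left(s,h \right)} = 37 + h$ ($x{\left(s,h \right)} = -4 + \left(\left(28 + h\right) + 13\right) = -4 + \left(41 + h\right) = 37 + h$)
$F{\left(n \right)} = - n$ ($F{\left(n \right)} = n + n \left(-2\right) = n - 2 n = - n$)
$\frac{-27385 + F{\left(70 \right)}}{x{\left(11,-170 \right)} + 38112} = \frac{-27385 - 70}{\left(37 - 170\right) + 38112} = \frac{-27385 - 70}{-133 + 38112} = - \frac{27455}{37979}$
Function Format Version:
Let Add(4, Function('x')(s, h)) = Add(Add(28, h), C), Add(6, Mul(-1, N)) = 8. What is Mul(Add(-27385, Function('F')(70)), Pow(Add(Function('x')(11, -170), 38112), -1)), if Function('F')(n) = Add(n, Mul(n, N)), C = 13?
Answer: Rational(-27455, 37979) ≈ -0.72290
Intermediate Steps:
N = -2 (N = Add(6, Mul(-1, 8)) = Add(6, -8) = -2)
Function('x')(s, h) = Add(37, h) (Function('x')(s, h) = Add(-4, Add(Add(28, h), 13)) = Add(-4, Add(41, h)) = Add(37, h))
Function('F')(n) = Mul(-1, n) (Function('F')(n) = Add(n, Mul(n, -2)) = Add(n, Mul(-2, n)) = Mul(-1, n))
Mul(Add(-27385, Function('F')(70)), Pow(Add(Function('x')(11, -170), 38112), -1)) = Mul(Add(-27385, Mul(-1, 70)), Pow(Add(Add(37, -170), 38112), -1)) = Mul(Add(-27385, -70), Pow(Add(-133, 38112), -1)) = Mul(-27455, Pow(37979, -1)) = Mul(-27455, Rational(1, 37979)) = Rational(-27455, 37979)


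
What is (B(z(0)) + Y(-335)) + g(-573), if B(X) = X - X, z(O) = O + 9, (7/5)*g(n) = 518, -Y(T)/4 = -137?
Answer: 918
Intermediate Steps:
Y(T) = 548 (Y(T) = -4*(-137) = 548)
g(n) = 370 (g(n) = (5/7)*518 = 370)
z(O) = 9 + O
B(X) = 0
(B(z(0)) + Y(-335)) + g(-573) = (0 + 548) + 370 = 548 + 370 = 918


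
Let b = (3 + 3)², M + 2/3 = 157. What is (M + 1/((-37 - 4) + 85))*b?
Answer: 61917/11 ≈ 5628.8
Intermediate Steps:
M = 469/3 (M = -⅔ + 157 = 469/3 ≈ 156.33)
b = 36 (b = 6² = 36)
(M + 1/((-37 - 4) + 85))*b = (469/3 + 1/((-37 - 4) + 85))*36 = (469/3 + 1/(-41 + 85))*36 = (469/3 + 1/44)*36 = (20639/132)*36 = 61917/11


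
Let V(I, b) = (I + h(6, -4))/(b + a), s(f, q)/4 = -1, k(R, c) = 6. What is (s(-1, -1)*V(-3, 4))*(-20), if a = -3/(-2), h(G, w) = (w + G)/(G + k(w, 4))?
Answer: -1360/33 ≈ -41.212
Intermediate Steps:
s(f, q) = -4 (s(f, q) = 4*(-1) = -4)
h(G, w) = (G + w)/(6 + G) (h(G, w) = (w + G)/(G + 6) = (G + w)/(6 + G))
a = 3/2 (a = -3*(-½) = 3/2 ≈ 1.5000)
V(I, b) = (⅙ + I)/(3/2 + b) (V(I, b) = (I + (6 - 4)/(6 + 6))/(b + 3/2) = (I + 2/12)/(3/2 + b) = (I + (1/12)*2)/(3/2 + b) = (I + ⅙)/(3/2 + b) = (⅙ + I)/(3/2 + b))
(s(-1, -1)*V(-3, 4))*(-20) = -4*(1 + 6*(-3))/(3*(3 + 2*4))*(-20) = -4*(1 - 18)/(3*(3 + 8))*(-20) = -4*(-17)/(3*11)*(-20) = -4*(-17/33)*(-20) = (68/33)*(-20) = -1360/33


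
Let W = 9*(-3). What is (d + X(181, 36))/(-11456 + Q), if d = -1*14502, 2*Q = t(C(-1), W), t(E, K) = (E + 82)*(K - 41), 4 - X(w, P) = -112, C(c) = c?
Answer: 7193/7105 ≈ 1.0124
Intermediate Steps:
X(w, P) = 116 (X(w, P) = 4 - 1*(-112) = 4 + 112 = 116)
W = -27
t(E, K) = (-41 + K)*(82 + E) (t(E, K) = (82 + E)*(-41 + K) = (-41 + K)*(82 + E))
Q = -2754 (Q = (-3362 - 41*(-1) + 82*(-27) - 1*(-27))/2 = (-3362 + 41 - 2214 + 27)/2 = (½)*(-5508) = -2754)
d = -14502
(d + X(181, 36))/(-11456 + Q) = (-14502 + 116)/(-11456 - 2754) = -14386/(-14210) = -14386*(-1/14210) = 7193/7105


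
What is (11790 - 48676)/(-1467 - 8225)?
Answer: 18443/4846 ≈ 3.8058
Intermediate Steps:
(11790 - 48676)/(-1467 - 8225) = -36886/(-9692) = -36886*(-1/9692) = 18443/4846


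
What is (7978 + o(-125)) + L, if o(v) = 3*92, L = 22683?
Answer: 30937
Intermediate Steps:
o(v) = 276
(7978 + o(-125)) + L = (7978 + 276) + 22683 = 8254 + 22683 = 30937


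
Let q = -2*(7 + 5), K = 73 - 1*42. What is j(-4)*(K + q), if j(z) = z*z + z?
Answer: 84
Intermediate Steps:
K = 31 (K = 73 - 42 = 31)
j(z) = z + z² (j(z) = z² + z = z + z²)
q = -24 (q = -2*12 = -24)
j(-4)*(K + q) = (-4*(1 - 4))*(31 - 24) = -4*(-3)*7 = 12*7 = 84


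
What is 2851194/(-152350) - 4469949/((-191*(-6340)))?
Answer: -413362159251/18448670900 ≈ -22.406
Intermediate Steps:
2851194/(-152350) - 4469949/((-191*(-6340))) = 2851194*(-1/152350) - 4469949/1210940 = -1425597/76175 - 4469949*1/1210940 = -1425597/76175 - 4469949/1210940 = -413362159251/18448670900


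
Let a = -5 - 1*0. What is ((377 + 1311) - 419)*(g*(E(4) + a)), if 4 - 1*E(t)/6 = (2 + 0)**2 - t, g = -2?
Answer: -48222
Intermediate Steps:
a = -5 (a = -5 + 0 = -5)
E(t) = 6*t (E(t) = 24 - 6*((2 + 0)**2 - t) = 24 - 6*(2**2 - t) = 24 - 6*(4 - t) = 24 + (-24 + 6*t) = 6*t)
((377 + 1311) - 419)*(g*(E(4) + a)) = ((377 + 1311) - 419)*(-2*(6*4 - 5)) = (1688 - 419)*(-2*(24 - 5)) = 1269*(-2*19) = 1269*(-38) = -48222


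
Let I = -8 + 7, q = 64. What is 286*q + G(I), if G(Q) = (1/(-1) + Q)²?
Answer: 18308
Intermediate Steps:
I = -1
G(Q) = (-1 + Q)²
286*q + G(I) = 286*64 + (-1 - 1)² = 18304 + (-2)² = 18304 + 4 = 18308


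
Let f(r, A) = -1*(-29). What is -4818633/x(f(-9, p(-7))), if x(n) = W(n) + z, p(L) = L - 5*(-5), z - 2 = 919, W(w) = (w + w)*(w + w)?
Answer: -4818633/4285 ≈ -1124.5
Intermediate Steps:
W(w) = 4*w² (W(w) = (2*w)*(2*w) = 4*w²)
z = 921 (z = 2 + 919 = 921)
p(L) = 25 + L (p(L) = L + 25 = 25 + L)
f(r, A) = 29
x(n) = 921 + 4*n² (x(n) = 4*n² + 921 = 921 + 4*n²)
-4818633/x(f(-9, p(-7))) = -4818633/(921 + 4*29²) = -4818633/(921 + 4*841) = -4818633/(921 + 3364) = -4818633/4285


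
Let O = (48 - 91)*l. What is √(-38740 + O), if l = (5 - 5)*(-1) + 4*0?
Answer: 2*I*√9685 ≈ 196.82*I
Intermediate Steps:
l = 0 (l = 0*(-1) + 0 = 0 + 0 = 0)
O = 0 (O = (48 - 91)*0 = -43*0 = 0)
√(-38740 + O) = √(-38740 + 0) = √(-38740) = 2*I*√9685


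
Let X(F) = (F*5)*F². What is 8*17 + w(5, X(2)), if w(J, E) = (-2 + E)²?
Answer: 1580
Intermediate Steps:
X(F) = 5*F³ (X(F) = (5*F)*F² = 5*F³)
8*17 + w(5, X(2)) = 8*17 + (-2 + 5*2³)² = 136 + (-2 + 5*8)² = 136 + (-2 + 40)² = 136 + 38² = 136 + 1444 = 1580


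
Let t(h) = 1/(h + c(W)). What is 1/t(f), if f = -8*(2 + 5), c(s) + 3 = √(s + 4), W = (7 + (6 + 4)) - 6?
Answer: -59 + √15 ≈ -55.127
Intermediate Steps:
W = 11 (W = (7 + 10) - 6 = 17 - 6 = 11)
c(s) = -3 + √(4 + s) (c(s) = -3 + √(s + 4) = -3 + √(4 + s))
f = -56 (f = -8*7 = -56)
t(h) = 1/(-3 + h + √15) (t(h) = 1/(h + (-3 + √(4 + 11))) = 1/(h + (-3 + √15)) = 1/(-3 + h + √15))
1/t(f) = 1/(1/(-3 - 56 + √15)) = 1/(1/(-59 + √15)) = -59 + √15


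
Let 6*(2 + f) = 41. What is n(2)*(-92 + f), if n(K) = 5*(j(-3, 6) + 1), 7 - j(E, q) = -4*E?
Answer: 5230/3 ≈ 1743.3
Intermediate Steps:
j(E, q) = 7 + 4*E (j(E, q) = 7 - (-4)*E = 7 + 4*E)
n(K) = -20 (n(K) = 5*((7 + 4*(-3)) + 1) = 5*((7 - 12) + 1) = 5*(-5 + 1) = 5*(-4) = -20)
f = 29/6 (f = -2 + (⅙)*41 = -2 + 41/6 = 29/6 ≈ 4.8333)
n(2)*(-92 + f) = -20*(-92 + 29/6) = -20*(-523/6) = 5230/3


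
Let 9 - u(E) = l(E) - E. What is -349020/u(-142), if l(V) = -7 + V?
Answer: -87255/4 ≈ -21814.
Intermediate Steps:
u(E) = 16 (u(E) = 9 - ((-7 + E) - E) = 9 - 1*(-7) = 9 + 7 = 16)
-349020/u(-142) = -349020/16 = -349020*1/16 = -87255/4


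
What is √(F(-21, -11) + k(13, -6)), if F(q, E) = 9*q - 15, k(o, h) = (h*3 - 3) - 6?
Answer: I*√231 ≈ 15.199*I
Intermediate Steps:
k(o, h) = -9 + 3*h (k(o, h) = (3*h - 3) - 6 = (-3 + 3*h) - 6 = -9 + 3*h)
F(q, E) = -15 + 9*q
√(F(-21, -11) + k(13, -6)) = √((-15 + 9*(-21)) + (-9 + 3*(-6))) = √((-15 - 189) + (-9 - 18)) = √(-204 - 27) = √(-231) = I*√231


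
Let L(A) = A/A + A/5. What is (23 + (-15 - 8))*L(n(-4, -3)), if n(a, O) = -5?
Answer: 0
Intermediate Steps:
L(A) = 1 + A/5 (L(A) = 1 + A*(⅕) = 1 + A/5)
(23 + (-15 - 8))*L(n(-4, -3)) = (23 + (-15 - 8))*(1 + (⅕)*(-5)) = (23 - 23)*(1 - 1) = 0*0 = 0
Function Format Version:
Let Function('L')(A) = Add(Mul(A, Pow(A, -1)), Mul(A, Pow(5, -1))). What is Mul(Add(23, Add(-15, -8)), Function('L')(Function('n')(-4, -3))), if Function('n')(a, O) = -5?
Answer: 0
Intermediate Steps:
Function('L')(A) = Add(1, Mul(Rational(1, 5), A)) (Function('L')(A) = Add(1, Mul(A, Rational(1, 5))) = Add(1, Mul(Rational(1, 5), A)))
Mul(Add(23, Add(-15, -8)), Function('L')(Function('n')(-4, -3))) = Mul(Add(23, Add(-15, -8)), Add(1, Mul(Rational(1, 5), -5))) = Mul(Add(23, -23), Add(1, -1)) = Mul(0, 0) = 0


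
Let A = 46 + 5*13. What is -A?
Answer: -111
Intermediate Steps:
A = 111 (A = 46 + 65 = 111)
-A = -1*111 = -111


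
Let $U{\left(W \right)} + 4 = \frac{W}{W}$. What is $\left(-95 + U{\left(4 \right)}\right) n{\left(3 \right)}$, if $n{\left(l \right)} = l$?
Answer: $-294$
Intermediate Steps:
$U{\left(W \right)} = -3$ ($U{\left(W \right)} = -4 + \frac{W}{W} = -4 + 1 = -3$)
$\left(-95 + U{\left(4 \right)}\right) n{\left(3 \right)} = \left(-95 - 3\right) 3 = \left(-98\right) 3 = -294$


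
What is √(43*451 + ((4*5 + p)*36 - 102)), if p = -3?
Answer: √19903 ≈ 141.08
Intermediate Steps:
√(43*451 + ((4*5 + p)*36 - 102)) = √(43*451 + ((4*5 - 3)*36 - 102)) = √(19393 + ((20 - 3)*36 - 102)) = √(19393 + (17*36 - 102)) = √(19393 + (612 - 102)) = √(19393 + 510) = √19903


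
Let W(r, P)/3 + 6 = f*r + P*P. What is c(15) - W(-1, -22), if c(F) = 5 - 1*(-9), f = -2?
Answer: -1426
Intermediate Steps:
W(r, P) = -18 - 6*r + 3*P**2 (W(r, P) = -18 + 3*(-2*r + P*P) = -18 + 3*(-2*r + P**2) = -18 + 3*(P**2 - 2*r) = -18 + (-6*r + 3*P**2) = -18 - 6*r + 3*P**2)
c(F) = 14 (c(F) = 5 + 9 = 14)
c(15) - W(-1, -22) = 14 - (-18 - 6*(-1) + 3*(-22)**2) = 14 - (-18 + 6 + 3*484) = 14 - (-18 + 6 + 1452) = 14 - 1*1440 = 14 - 1440 = -1426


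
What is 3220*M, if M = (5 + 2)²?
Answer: 157780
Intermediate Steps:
M = 49 (M = 7² = 49)
3220*M = 3220*49 = 157780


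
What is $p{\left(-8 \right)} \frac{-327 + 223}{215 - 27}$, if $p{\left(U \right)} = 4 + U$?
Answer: $\frac{104}{47} \approx 2.2128$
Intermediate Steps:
$p{\left(-8 \right)} \frac{-327 + 223}{215 - 27} = \left(4 - 8\right) \frac{-327 + 223}{215 - 27} = - 4 \left(- \frac{104}{188}\right) = - 4 \left(\left(-104\right) \frac{1}{188}\right) = \left(-4\right) \left(- \frac{26}{47}\right) = \frac{104}{47}$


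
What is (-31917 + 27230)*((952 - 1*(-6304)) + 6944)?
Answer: -66555400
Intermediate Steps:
(-31917 + 27230)*((952 - 1*(-6304)) + 6944) = -4687*((952 + 6304) + 6944) = -4687*(7256 + 6944) = -4687*14200 = -66555400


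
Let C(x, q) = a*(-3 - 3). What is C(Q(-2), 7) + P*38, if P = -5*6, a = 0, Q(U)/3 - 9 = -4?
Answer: -1140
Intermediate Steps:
Q(U) = 15 (Q(U) = 27 + 3*(-4) = 27 - 12 = 15)
C(x, q) = 0 (C(x, q) = 0*(-3 - 3) = 0*(-6) = 0)
P = -30
C(Q(-2), 7) + P*38 = 0 - 30*38 = 0 - 1140 = -1140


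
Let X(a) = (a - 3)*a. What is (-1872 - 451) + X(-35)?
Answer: -993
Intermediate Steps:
X(a) = a*(-3 + a) (X(a) = (-3 + a)*a = a*(-3 + a))
(-1872 - 451) + X(-35) = (-1872 - 451) - 35*(-3 - 35) = -2323 - 35*(-38) = -2323 + 1330 = -993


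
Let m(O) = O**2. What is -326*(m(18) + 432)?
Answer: -246456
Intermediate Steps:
-326*(m(18) + 432) = -326*(18**2 + 432) = -326*(324 + 432) = -326*756 = -246456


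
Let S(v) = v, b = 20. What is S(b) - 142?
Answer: -122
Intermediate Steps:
S(b) - 142 = 20 - 142 = -122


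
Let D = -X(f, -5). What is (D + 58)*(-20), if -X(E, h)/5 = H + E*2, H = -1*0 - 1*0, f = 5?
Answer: -2160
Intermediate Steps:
H = 0 (H = 0 + 0 = 0)
X(E, h) = -10*E (X(E, h) = -5*(0 + E*2) = -5*(0 + 2*E) = -10*E)
D = 50 (D = -(-10)*5 = -1*(-50) = 50)
(D + 58)*(-20) = (50 + 58)*(-20) = 108*(-20) = -2160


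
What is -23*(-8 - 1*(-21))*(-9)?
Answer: 2691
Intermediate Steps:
-23*(-8 - 1*(-21))*(-9) = -23*(-8 + 21)*(-9) = -23*13*(-9) = -299*(-9) = 2691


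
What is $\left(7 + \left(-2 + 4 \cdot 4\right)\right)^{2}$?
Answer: $441$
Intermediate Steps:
$\left(7 + \left(-2 + 4 \cdot 4\right)\right)^{2} = \left(7 + \left(-2 + 16\right)\right)^{2} = \left(7 + 14\right)^{2} = 21^{2} = 441$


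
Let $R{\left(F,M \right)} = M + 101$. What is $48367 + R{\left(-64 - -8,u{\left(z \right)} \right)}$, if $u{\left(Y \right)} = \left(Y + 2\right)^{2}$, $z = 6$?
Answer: $48532$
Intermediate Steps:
$u{\left(Y \right)} = \left(2 + Y\right)^{2}$
$R{\left(F,M \right)} = 101 + M$
$48367 + R{\left(-64 - -8,u{\left(z \right)} \right)} = 48367 + \left(101 + \left(2 + 6\right)^{2}\right) = 48367 + \left(101 + 8^{2}\right) = 48367 + \left(101 + 64\right) = 48367 + 165 = 48532$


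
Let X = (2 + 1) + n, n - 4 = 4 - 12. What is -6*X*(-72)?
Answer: -432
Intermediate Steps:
n = -4 (n = 4 + (4 - 12) = 4 - 8 = -4)
X = -1 (X = (2 + 1) - 4 = 3 - 4 = -1)
-6*X*(-72) = -6*(-1)*(-72) = 6*(-72) = -432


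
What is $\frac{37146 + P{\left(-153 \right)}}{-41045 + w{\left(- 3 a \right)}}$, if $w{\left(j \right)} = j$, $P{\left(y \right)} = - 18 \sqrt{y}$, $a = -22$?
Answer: $- \frac{37146}{40979} + \frac{54 i \sqrt{17}}{40979} \approx -0.90646 + 0.0054332 i$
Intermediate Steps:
$\frac{37146 + P{\left(-153 \right)}}{-41045 + w{\left(- 3 a \right)}} = \frac{37146 - 18 \sqrt{-153}}{-41045 - -66} = \frac{37146 - 18 \cdot 3 i \sqrt{17}}{-41045 + 66} = \frac{37146 - 54 i \sqrt{17}}{-40979} = \left(37146 - 54 i \sqrt{17}\right) \left(- \frac{1}{40979}\right) = - \frac{37146}{40979} + \frac{54 i \sqrt{17}}{40979}$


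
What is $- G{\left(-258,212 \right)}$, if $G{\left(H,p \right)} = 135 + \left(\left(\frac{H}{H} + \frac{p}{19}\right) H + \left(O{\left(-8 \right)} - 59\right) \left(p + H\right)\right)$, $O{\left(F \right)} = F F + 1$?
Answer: $\frac{62277}{19} \approx 3277.7$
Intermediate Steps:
$O{\left(F \right)} = 1 + F^{2}$ ($O{\left(F \right)} = F^{2} + 1 = 1 + F^{2}$)
$G{\left(H,p \right)} = 135 + 6 H + 6 p + H \left(1 + \frac{p}{19}\right)$ ($G{\left(H,p \right)} = 135 + \left(\left(\frac{H}{H} + \frac{p}{19}\right) H + \left(\left(1 + \left(-8\right)^{2}\right) - 59\right) \left(p + H\right)\right) = 135 + \left(\left(1 + p \frac{1}{19}\right) H + \left(\left(1 + 64\right) - 59\right) \left(H + p\right)\right) = 135 + \left(\left(1 + \frac{p}{19}\right) H + \left(65 - 59\right) \left(H + p\right)\right) = 135 + \left(H \left(1 + \frac{p}{19}\right) + 6 \left(H + p\right)\right) = 135 + \left(H \left(1 + \frac{p}{19}\right) + \left(6 H + 6 p\right)\right) = 135 + \left(6 H + 6 p + H \left(1 + \frac{p}{19}\right)\right) = 135 + 6 H + 6 p + H \left(1 + \frac{p}{19}\right)$)
$- G{\left(-258,212 \right)} = - (135 + 6 \cdot 212 + 7 \left(-258\right) + \frac{1}{19} \left(-258\right) 212) = - (135 + 1272 - 1806 - \frac{54696}{19}) = \left(-1\right) \left(- \frac{62277}{19}\right) = \frac{62277}{19}$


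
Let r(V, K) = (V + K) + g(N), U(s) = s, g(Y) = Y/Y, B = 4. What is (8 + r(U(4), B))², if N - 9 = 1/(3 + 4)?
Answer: 289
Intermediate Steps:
N = 64/7 (N = 9 + 1/(3 + 4) = 9 + 1/7 = 9 + ⅐ = 64/7 ≈ 9.1429)
g(Y) = 1
r(V, K) = 1 + K + V (r(V, K) = (V + K) + 1 = (K + V) + 1 = 1 + K + V)
(8 + r(U(4), B))² = (8 + (1 + 4 + 4))² = (8 + 9)² = 17² = 289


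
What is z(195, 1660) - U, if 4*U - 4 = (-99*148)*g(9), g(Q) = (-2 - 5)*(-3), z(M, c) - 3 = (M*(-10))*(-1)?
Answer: 78875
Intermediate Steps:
z(M, c) = 3 + 10*M (z(M, c) = 3 + (M*(-10))*(-1) = 3 - 10*M*(-1) = 3 + 10*M)
g(Q) = 21 (g(Q) = -7*(-3) = 21)
U = -76922 (U = 1 + (-99*148*21)/4 = 1 + (-14652*21)/4 = 1 + (¼)*(-307692) = 1 - 76923 = -76922)
z(195, 1660) - U = (3 + 10*195) - 1*(-76922) = (3 + 1950) + 76922 = 1953 + 76922 = 78875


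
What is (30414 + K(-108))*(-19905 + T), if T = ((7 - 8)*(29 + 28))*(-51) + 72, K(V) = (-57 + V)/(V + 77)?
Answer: -514877454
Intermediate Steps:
K(V) = (-57 + V)/(77 + V)
T = 2979 (T = -1*57*(-51) + 72 = -57*(-51) + 72 = 2907 + 72 = 2979)
(30414 + K(-108))*(-19905 + T) = (30414 + (-57 - 108)/(77 - 108))*(-19905 + 2979) = (30414 - 165/(-31))*(-16926) = (30414 - 1/31*(-165))*(-16926) = (30414 + 165/31)*(-16926) = (942999/31)*(-16926) = -514877454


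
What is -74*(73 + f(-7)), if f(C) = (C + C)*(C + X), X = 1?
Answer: -11618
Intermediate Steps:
f(C) = 2*C*(1 + C) (f(C) = (C + C)*(C + 1) = (2*C)*(1 + C) = 2*C*(1 + C))
-74*(73 + f(-7)) = -74*(73 + 2*(-7)*(1 - 7)) = -74*(73 + 2*(-7)*(-6)) = -74*(73 + 84) = -74*157 = -11618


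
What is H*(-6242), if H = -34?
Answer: 212228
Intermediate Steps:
H*(-6242) = -34*(-6242) = 212228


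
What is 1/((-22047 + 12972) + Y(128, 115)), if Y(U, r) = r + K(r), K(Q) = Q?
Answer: -1/8845 ≈ -0.00011306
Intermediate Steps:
Y(U, r) = 2*r (Y(U, r) = r + r = 2*r)
1/((-22047 + 12972) + Y(128, 115)) = 1/((-22047 + 12972) + 2*115) = 1/(-9075 + 230) = 1/(-8845) = -1/8845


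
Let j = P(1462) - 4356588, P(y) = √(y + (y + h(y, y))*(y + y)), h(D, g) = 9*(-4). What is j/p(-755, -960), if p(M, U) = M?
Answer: 4356588/755 - 3*√463454/755 ≈ 5767.6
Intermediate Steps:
h(D, g) = -36
P(y) = √(y + 2*y*(-36 + y)) (P(y) = √(y + (y - 36)*(y + y)) = √(y + (-36 + y)*(2*y)) = √(y + 2*y*(-36 + y)))
j = -4356588 + 3*√463454 (j = √(1462*(-71 + 2*1462)) - 4356588 = √(1462*(-71 + 2924)) - 4356588 = √(1462*2853) - 4356588 = √4171086 - 4356588 = 3*√463454 - 4356588 = -4356588 + 3*√463454 ≈ -4.3545e+6)
j/p(-755, -960) = (-4356588 + 3*√463454)/(-755) = (-4356588 + 3*√463454)*(-1/755) = 4356588/755 - 3*√463454/755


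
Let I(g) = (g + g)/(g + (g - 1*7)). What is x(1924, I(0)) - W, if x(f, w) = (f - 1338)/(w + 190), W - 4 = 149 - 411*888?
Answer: 34657718/95 ≈ 3.6482e+5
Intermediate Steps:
W = -364815 (W = 4 + (149 - 411*888) = 4 + (149 - 364968) = 4 - 364819 = -364815)
I(g) = 2*g/(-7 + 2*g) (I(g) = (2*g)/(g + (g - 7)) = (2*g)/(g + (-7 + g)) = (2*g)/(-7 + 2*g) = 2*g/(-7 + 2*g))
x(f, w) = (-1338 + f)/(190 + w)
x(1924, I(0)) - W = (-1338 + 1924)/(190 + 2*0/(-7 + 2*0)) - 1*(-364815) = 586/(190 + 2*0/(-7 + 0)) + 364815 = 586/(190 + 2*0/(-7)) + 364815 = 586/(190 + 2*0*(-1/7)) + 364815 = 586/(190 + 0) + 364815 = 586/190 + 364815 = (1/190)*586 + 364815 = 293/95 + 364815 = 34657718/95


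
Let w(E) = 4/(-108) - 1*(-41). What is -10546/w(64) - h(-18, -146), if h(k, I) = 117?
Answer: -207072/553 ≈ -374.45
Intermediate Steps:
w(E) = 1106/27 (w(E) = 4*(-1/108) + 41 = -1/27 + 41 = 1106/27)
-10546/w(64) - h(-18, -146) = -10546/1106/27 - 1*117 = -10546*27/1106 - 117 = -142371/553 - 117 = -207072/553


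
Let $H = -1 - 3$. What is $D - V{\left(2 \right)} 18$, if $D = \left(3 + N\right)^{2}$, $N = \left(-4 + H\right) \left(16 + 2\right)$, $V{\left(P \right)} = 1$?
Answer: $19863$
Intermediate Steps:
$H = -4$
$N = -144$ ($N = \left(-4 - 4\right) \left(16 + 2\right) = \left(-8\right) 18 = -144$)
$D = 19881$ ($D = \left(3 - 144\right)^{2} = \left(-141\right)^{2} = 19881$)
$D - V{\left(2 \right)} 18 = 19881 - 1 \cdot 18 = 19881 - 18 = 19863$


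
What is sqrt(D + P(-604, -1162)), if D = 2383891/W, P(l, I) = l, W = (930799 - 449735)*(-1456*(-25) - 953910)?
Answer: 7*I*sqrt(150088773513184633003085)/110345257660 ≈ 24.576*I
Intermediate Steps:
W = -441381030640 (W = 481064*(36400 - 953910) = 481064*(-917510) = -441381030640)
D = -2383891/441381030640 (D = 2383891/(-441381030640) = 2383891*(-1/441381030640) = -2383891/441381030640 ≈ -5.4010e-6)
sqrt(D + P(-604, -1162)) = sqrt(-2383891/441381030640 - 604) = sqrt(-266594144890451/441381030640) = 7*I*sqrt(150088773513184633003085)/110345257660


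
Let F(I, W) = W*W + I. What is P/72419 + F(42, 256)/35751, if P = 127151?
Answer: 9294868583/2589051669 ≈ 3.5901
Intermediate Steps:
F(I, W) = I + W² (F(I, W) = W² + I = I + W²)
P/72419 + F(42, 256)/35751 = 127151/72419 + (42 + 256²)/35751 = 127151*(1/72419) + (42 + 65536)*(1/35751) = 127151/72419 + 65578*(1/35751) = 127151/72419 + 65578/35751 = 9294868583/2589051669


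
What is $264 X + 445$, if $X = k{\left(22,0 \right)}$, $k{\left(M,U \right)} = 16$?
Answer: $4669$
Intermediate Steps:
$X = 16$
$264 X + 445 = 264 \cdot 16 + 445 = 4224 + 445 = 4669$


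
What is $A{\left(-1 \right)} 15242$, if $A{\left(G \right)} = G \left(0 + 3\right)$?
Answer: $-45726$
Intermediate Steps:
$A{\left(G \right)} = 3 G$ ($A{\left(G \right)} = G 3 = 3 G$)
$A{\left(-1 \right)} 15242 = 3 \left(-1\right) 15242 = \left(-3\right) 15242 = -45726$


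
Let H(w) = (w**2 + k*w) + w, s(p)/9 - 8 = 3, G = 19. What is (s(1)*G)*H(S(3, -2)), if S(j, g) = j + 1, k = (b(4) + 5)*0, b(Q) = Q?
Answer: 37620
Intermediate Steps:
k = 0 (k = (4 + 5)*0 = 9*0 = 0)
s(p) = 99 (s(p) = 72 + 9*3 = 72 + 27 = 99)
S(j, g) = 1 + j
H(w) = w + w**2 (H(w) = (w**2 + 0*w) + w = (w**2 + 0) + w = w**2 + w = w + w**2)
(s(1)*G)*H(S(3, -2)) = (99*19)*((1 + 3)*(1 + (1 + 3))) = 1881*(4*(1 + 4)) = 1881*(4*5) = 1881*20 = 37620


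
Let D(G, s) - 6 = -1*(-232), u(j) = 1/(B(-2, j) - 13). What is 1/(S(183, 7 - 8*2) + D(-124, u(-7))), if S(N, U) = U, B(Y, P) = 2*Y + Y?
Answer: 1/229 ≈ 0.0043668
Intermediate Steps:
B(Y, P) = 3*Y
u(j) = -1/19 (u(j) = 1/(3*(-2) - 13) = 1/(-6 - 13) = 1/(-19) = -1/19)
D(G, s) = 238 (D(G, s) = 6 - 1*(-232) = 6 + 232 = 238)
1/(S(183, 7 - 8*2) + D(-124, u(-7))) = 1/((7 - 8*2) + 238) = 1/((7 - 16) + 238) = 1/(-9 + 238) = 1/229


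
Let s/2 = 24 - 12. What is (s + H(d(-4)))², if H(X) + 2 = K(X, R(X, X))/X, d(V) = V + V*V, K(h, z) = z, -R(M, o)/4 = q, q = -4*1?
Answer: 4900/9 ≈ 544.44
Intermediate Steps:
q = -4
R(M, o) = 16 (R(M, o) = -4*(-4) = 16)
d(V) = V + V²
s = 24 (s = 2*(24 - 12) = 2*12 = 24)
H(X) = -2 + 16/X
(s + H(d(-4)))² = (24 + (-2 + 16/((-4*(1 - 4)))))² = (24 + (-2 + 16/((-4*(-3)))))² = (24 + (-2 + 16/12))² = (24 + (-2 + 16*(1/12)))² = (24 + (-2 + 4/3))² = (24 - ⅔)² = (70/3)² = 4900/9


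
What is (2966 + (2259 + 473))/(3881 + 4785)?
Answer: 407/619 ≈ 0.65751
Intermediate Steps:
(2966 + (2259 + 473))/(3881 + 4785) = (2966 + 2732)/8666 = 5698*(1/8666) = 407/619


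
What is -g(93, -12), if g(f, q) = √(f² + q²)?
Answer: -3*√977 ≈ -93.771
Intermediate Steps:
-g(93, -12) = -√(93² + (-12)²) = -√(8649 + 144) = -√8793 = -3*√977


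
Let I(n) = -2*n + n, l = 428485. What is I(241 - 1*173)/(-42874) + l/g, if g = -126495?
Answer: -108013319/31902039 ≈ -3.3858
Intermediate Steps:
I(n) = -n
I(241 - 1*173)/(-42874) + l/g = -(241 - 1*173)/(-42874) + 428485/(-126495) = -(241 - 173)*(-1/42874) + 428485*(-1/126495) = -1*68*(-1/42874) - 85697/25299 = -68*(-1/42874) - 85697/25299 = 2/1261 - 85697/25299 = -108013319/31902039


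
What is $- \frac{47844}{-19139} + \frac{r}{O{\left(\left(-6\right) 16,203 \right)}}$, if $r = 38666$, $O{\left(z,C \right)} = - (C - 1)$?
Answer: $- \frac{365182043}{1933039} \approx -188.92$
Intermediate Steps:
$O{\left(z,C \right)} = 1 - C$ ($O{\left(z,C \right)} = - (-1 + C) = 1 - C$)
$- \frac{47844}{-19139} + \frac{r}{O{\left(\left(-6\right) 16,203 \right)}} = - \frac{47844}{-19139} + \frac{38666}{1 - 203} = \left(-47844\right) \left(- \frac{1}{19139}\right) + \frac{38666}{1 - 203} = \frac{47844}{19139} + \frac{38666}{-202} = \frac{47844}{19139} + 38666 \left(- \frac{1}{202}\right) = \frac{47844}{19139} - \frac{19333}{101} = - \frac{365182043}{1933039}$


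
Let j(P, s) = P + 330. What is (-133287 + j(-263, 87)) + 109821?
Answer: -23399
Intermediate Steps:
j(P, s) = 330 + P
(-133287 + j(-263, 87)) + 109821 = (-133287 + (330 - 263)) + 109821 = (-133287 + 67) + 109821 = -133220 + 109821 = -23399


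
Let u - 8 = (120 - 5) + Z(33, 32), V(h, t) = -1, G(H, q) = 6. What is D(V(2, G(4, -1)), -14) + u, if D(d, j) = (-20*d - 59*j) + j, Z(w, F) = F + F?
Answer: 1019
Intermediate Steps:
Z(w, F) = 2*F
D(d, j) = -58*j - 20*d (D(d, j) = (-59*j - 20*d) + j = -58*j - 20*d)
u = 187 (u = 8 + ((120 - 5) + 2*32) = 8 + (115 + 64) = 8 + 179 = 187)
D(V(2, G(4, -1)), -14) + u = (-58*(-14) - 20*(-1)) + 187 = (812 + 20) + 187 = 832 + 187 = 1019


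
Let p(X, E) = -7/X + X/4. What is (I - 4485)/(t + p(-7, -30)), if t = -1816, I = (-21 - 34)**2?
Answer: 5840/7267 ≈ 0.80363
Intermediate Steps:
I = 3025 (I = (-55)**2 = 3025)
p(X, E) = -7/X + X/4 (p(X, E) = -7/X + X*(1/4) = -7/X + X/4)
(I - 4485)/(t + p(-7, -30)) = (3025 - 4485)/(-1816 + (-7/(-7) + (1/4)*(-7))) = -1460/(-1816 + (-7*(-1/7) - 7/4)) = -1460/(-1816 + (1 - 7/4)) = -1460/(-1816 - 3/4) = -1460/(-7267/4) = -1460*(-4/7267) = 5840/7267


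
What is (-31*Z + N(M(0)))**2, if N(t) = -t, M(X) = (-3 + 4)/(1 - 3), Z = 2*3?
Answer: 137641/4 ≈ 34410.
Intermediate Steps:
Z = 6
M(X) = -1/2 (M(X) = 1/(-2) = 1*(-1/2) = -1/2)
(-31*Z + N(M(0)))**2 = (-31*6 - 1*(-1/2))**2 = (-1*186 + 1/2)**2 = (-186 + 1/2)**2 = (-371/2)**2 = 137641/4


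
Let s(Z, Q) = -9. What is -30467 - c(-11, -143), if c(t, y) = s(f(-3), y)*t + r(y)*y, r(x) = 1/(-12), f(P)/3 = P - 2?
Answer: -366935/12 ≈ -30578.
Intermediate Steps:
f(P) = -6 + 3*P (f(P) = 3*(P - 2) = 3*(-2 + P) = -6 + 3*P)
r(x) = -1/12
c(t, y) = -9*t - y/12
-30467 - c(-11, -143) = -30467 - (-9*(-11) - 1/12*(-143)) = -30467 - (99 + 143/12) = -30467 - 1*1331/12 = -30467 - 1331/12 = -366935/12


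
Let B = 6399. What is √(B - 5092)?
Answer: √1307 ≈ 36.152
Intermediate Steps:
√(B - 5092) = √(6399 - 5092) = √1307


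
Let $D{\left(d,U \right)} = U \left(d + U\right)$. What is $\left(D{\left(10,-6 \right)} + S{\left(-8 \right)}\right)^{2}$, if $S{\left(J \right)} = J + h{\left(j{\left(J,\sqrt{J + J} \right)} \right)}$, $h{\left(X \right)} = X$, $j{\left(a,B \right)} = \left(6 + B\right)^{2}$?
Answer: $-2160 - 1152 i \approx -2160.0 - 1152.0 i$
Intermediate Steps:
$D{\left(d,U \right)} = U \left(U + d\right)$
$S{\left(J \right)} = J + \left(6 + \sqrt{2} \sqrt{J}\right)^{2}$ ($S{\left(J \right)} = J + \left(6 + \sqrt{J + J}\right)^{2} = J + \left(6 + \sqrt{2 J}\right)^{2} = J + \left(6 + \sqrt{2} \sqrt{J}\right)^{2}$)
$\left(D{\left(10,-6 \right)} + S{\left(-8 \right)}\right)^{2} = \left(- 6 \left(-6 + 10\right) - \left(8 - \left(6 + \sqrt{2} \sqrt{-8}\right)^{2}\right)\right)^{2} = \left(\left(-6\right) 4 - \left(8 - \left(6 + \sqrt{2} \cdot 2 i \sqrt{2}\right)^{2}\right)\right)^{2} = \left(-24 - \left(8 - \left(6 + 4 i\right)^{2}\right)\right)^{2} = \left(-32 + \left(6 + 4 i\right)^{2}\right)^{2}$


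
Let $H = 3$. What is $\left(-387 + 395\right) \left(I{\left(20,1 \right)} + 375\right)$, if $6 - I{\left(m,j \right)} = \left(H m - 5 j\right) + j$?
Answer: $2600$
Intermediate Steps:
$I{\left(m,j \right)} = 6 - 3 m + 4 j$ ($I{\left(m,j \right)} = 6 - \left(\left(3 m - 5 j\right) + j\right) = 6 - \left(\left(- 5 j + 3 m\right) + j\right) = 6 - \left(- 4 j + 3 m\right) = 6 + \left(- 3 m + 4 j\right) = 6 - 3 m + 4 j$)
$\left(-387 + 395\right) \left(I{\left(20,1 \right)} + 375\right) = \left(-387 + 395\right) \left(\left(6 - 60 + 4 \cdot 1\right) + 375\right) = 8 \left(\left(6 - 60 + 4\right) + 375\right) = 8 \left(-50 + 375\right) = 8 \cdot 325 = 2600$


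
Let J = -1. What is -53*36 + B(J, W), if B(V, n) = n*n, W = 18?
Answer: -1584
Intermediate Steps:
B(V, n) = n²
-53*36 + B(J, W) = -53*36 + 18² = -1908 + 324 = -1584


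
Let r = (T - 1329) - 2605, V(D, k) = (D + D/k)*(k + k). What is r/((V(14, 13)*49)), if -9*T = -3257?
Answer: -32149/172872 ≈ -0.18597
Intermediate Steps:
T = 3257/9 (T = -1/9*(-3257) = 3257/9 ≈ 361.89)
V(D, k) = 2*k*(D + D/k) (V(D, k) = (D + D/k)*(2*k) = 2*k*(D + D/k))
r = -32149/9 (r = (3257/9 - 1329) - 2605 = -8704/9 - 2605 = -32149/9 ≈ -3572.1)
r/((V(14, 13)*49)) = -32149*1/(1372*(1 + 13))/9 = -32149/(9*((2*14*14)*49)) = -32149/(9*(392*49)) = -32149/9/19208 = -32149/9*1/19208 = -32149/172872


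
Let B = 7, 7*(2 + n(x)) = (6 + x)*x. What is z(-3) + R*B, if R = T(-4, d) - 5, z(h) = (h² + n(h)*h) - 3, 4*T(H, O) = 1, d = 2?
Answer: -487/28 ≈ -17.393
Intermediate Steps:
n(x) = -2 + x*(6 + x)/7 (n(x) = -2 + ((6 + x)*x)/7 = -2 + (x*(6 + x))/7 = -2 + x*(6 + x)/7)
T(H, O) = ¼ (T(H, O) = (¼)*1 = ¼)
z(h) = -3 + h² + h*(-2 + h²/7 + 6*h/7) (z(h) = (h² + (-2 + h²/7 + 6*h/7)*h) - 3 = (h² + h*(-2 + h²/7 + 6*h/7)) - 3 = -3 + h² + h*(-2 + h²/7 + 6*h/7))
R = -19/4 (R = ¼ - 5 = -19/4 ≈ -4.7500)
z(-3) + R*B = (-3 - 2*(-3) + (⅐)*(-3)³ + (13/7)*(-3)²) - 19/4*7 = (-3 + 6 + (⅐)*(-27) + (13/7)*9) - 133/4 = (-3 + 6 - 27/7 + 117/7) - 133/4 = 111/7 - 133/4 = -487/28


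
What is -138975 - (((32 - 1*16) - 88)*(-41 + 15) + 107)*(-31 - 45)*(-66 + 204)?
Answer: 20616777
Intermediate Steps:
-138975 - (((32 - 1*16) - 88)*(-41 + 15) + 107)*(-31 - 45)*(-66 + 204) = -138975 - (((32 - 16) - 88)*(-26) + 107)*(-76)*138 = -138975 - ((16 - 88)*(-26) + 107)*(-76)*138 = -138975 - (-72*(-26) + 107)*(-76)*138 = -138975 - (1872 + 107)*(-76)*138 = -138975 - 1979*(-76)*138 = -138975 - (-150404)*138 = -138975 - 1*(-20755752) = -138975 + 20755752 = 20616777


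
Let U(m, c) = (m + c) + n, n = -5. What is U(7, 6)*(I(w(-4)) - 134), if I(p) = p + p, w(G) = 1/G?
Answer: -1076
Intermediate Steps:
U(m, c) = -5 + c + m (U(m, c) = (m + c) - 5 = (c + m) - 5 = -5 + c + m)
I(p) = 2*p
U(7, 6)*(I(w(-4)) - 134) = (-5 + 6 + 7)*(2/(-4) - 134) = 8*(2*(-¼) - 134) = 8*(-½ - 134) = 8*(-269/2) = -1076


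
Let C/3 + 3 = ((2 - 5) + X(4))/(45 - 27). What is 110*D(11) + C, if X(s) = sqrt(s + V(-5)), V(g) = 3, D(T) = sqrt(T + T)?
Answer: -19/2 + 110*sqrt(22) + sqrt(7)/6 ≈ 506.89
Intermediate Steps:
D(T) = sqrt(2)*sqrt(T) (D(T) = sqrt(2*T) = sqrt(2)*sqrt(T))
X(s) = sqrt(3 + s) (X(s) = sqrt(s + 3) = sqrt(3 + s))
C = -19/2 + sqrt(7)/6 (C = -9 + 3*(((2 - 5) + sqrt(3 + 4))/(45 - 27)) = -9 + 3*((-3 + sqrt(7))/18) = -9 + 3*((-3 + sqrt(7))*(1/18)) = -9 + 3*(-1/6 + sqrt(7)/18) = -9 + (-1/2 + sqrt(7)/6) = -19/2 + sqrt(7)/6 ≈ -9.0590)
110*D(11) + C = 110*(sqrt(2)*sqrt(11)) + (-19/2 + sqrt(7)/6) = 110*sqrt(22) + (-19/2 + sqrt(7)/6) = -19/2 + 110*sqrt(22) + sqrt(7)/6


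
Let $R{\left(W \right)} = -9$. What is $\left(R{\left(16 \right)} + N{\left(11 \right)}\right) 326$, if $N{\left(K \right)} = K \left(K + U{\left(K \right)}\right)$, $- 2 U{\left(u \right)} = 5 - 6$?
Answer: $38305$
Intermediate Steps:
$U{\left(u \right)} = \frac{1}{2}$ ($U{\left(u \right)} = - \frac{5 - 6}{2} = \left(- \frac{1}{2}\right) \left(-1\right) = \frac{1}{2}$)
$N{\left(K \right)} = K \left(\frac{1}{2} + K\right)$ ($N{\left(K \right)} = K \left(K + \frac{1}{2}\right) = K \left(\frac{1}{2} + K\right)$)
$\left(R{\left(16 \right)} + N{\left(11 \right)}\right) 326 = \left(-9 + 11 \left(\frac{1}{2} + 11\right)\right) 326 = \left(-9 + 11 \cdot \frac{23}{2}\right) 326 = \left(-9 + \frac{253}{2}\right) 326 = \frac{235}{2} \cdot 326 = 38305$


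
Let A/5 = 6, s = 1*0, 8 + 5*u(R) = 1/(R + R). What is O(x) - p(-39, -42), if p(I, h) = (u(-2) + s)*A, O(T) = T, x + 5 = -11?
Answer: 67/2 ≈ 33.500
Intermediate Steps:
x = -16 (x = -5 - 11 = -16)
u(R) = -8/5 + 1/(10*R) (u(R) = -8/5 + 1/(5*(R + R)) = -8/5 + 1/(5*((2*R))) = -8/5 + (1/(2*R))/5 = -8/5 + 1/(10*R))
s = 0
A = 30 (A = 5*6 = 30)
p(I, h) = -99/2 (p(I, h) = ((⅒)*(1 - 16*(-2))/(-2) + 0)*30 = ((⅒)*(-½)*(1 + 32) + 0)*30 = ((⅒)*(-½)*33 + 0)*30 = (-33/20 + 0)*30 = -33/20*30 = -99/2)
O(x) - p(-39, -42) = -16 - 1*(-99/2) = -16 + 99/2 = 67/2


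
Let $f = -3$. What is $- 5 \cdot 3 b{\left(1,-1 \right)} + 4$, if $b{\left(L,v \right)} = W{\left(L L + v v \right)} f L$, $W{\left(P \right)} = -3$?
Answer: $-131$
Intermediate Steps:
$b{\left(L,v \right)} = 9 L$ ($b{\left(L,v \right)} = \left(-3\right) \left(-3\right) L = 9 L$)
$- 5 \cdot 3 b{\left(1,-1 \right)} + 4 = - 5 \cdot 3 \cdot 9 \cdot 1 + 4 = - 5 \cdot 3 \cdot 9 + 4 = \left(-5\right) 27 + 4 = -135 + 4 = -131$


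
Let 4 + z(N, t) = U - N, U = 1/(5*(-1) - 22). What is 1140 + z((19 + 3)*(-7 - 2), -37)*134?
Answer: 732538/27 ≈ 27131.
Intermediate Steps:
U = -1/27 (U = 1/(-5 - 22) = 1/(-27) = -1/27 ≈ -0.037037)
z(N, t) = -109/27 - N (z(N, t) = -4 + (-1/27 - N) = -109/27 - N)
1140 + z((19 + 3)*(-7 - 2), -37)*134 = 1140 + (-109/27 - (19 + 3)*(-7 - 2))*134 = 1140 + (-109/27 - 22*(-9))*134 = 1140 + (-109/27 - 1*(-198))*134 = 1140 + (-109/27 + 198)*134 = 1140 + (5237/27)*134 = 1140 + 701758/27 = 732538/27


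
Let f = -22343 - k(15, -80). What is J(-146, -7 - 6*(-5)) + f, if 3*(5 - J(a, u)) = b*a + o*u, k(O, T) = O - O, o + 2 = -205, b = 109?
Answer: -46339/3 ≈ -15446.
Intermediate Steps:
o = -207 (o = -2 - 205 = -207)
k(O, T) = 0
J(a, u) = 5 + 69*u - 109*a/3 (J(a, u) = 5 - (109*a - 207*u)/3 = 5 - (-207*u + 109*a)/3 = 5 + (69*u - 109*a/3) = 5 + 69*u - 109*a/3)
f = -22343 (f = -22343 - 1*0 = -22343 + 0 = -22343)
J(-146, -7 - 6*(-5)) + f = (5 + 69*(-7 - 6*(-5)) - 109/3*(-146)) - 22343 = (5 + 69*(-7 + 30) + 15914/3) - 22343 = (5 + 69*23 + 15914/3) - 22343 = (5 + 1587 + 15914/3) - 22343 = 20690/3 - 22343 = -46339/3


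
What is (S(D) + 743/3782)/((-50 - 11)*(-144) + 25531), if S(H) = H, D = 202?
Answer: 764707/129779330 ≈ 0.0058924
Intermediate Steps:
(S(D) + 743/3782)/((-50 - 11)*(-144) + 25531) = (202 + 743/3782)/((-50 - 11)*(-144) + 25531) = (202 + 743*(1/3782))/(-61*(-144) + 25531) = (202 + 743/3782)/(8784 + 25531) = (764707/3782)/34315 = (764707/3782)*(1/34315) = 764707/129779330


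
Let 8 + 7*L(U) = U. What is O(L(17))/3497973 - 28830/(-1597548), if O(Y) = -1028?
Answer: 16534047041/931363295034 ≈ 0.017753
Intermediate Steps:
L(U) = -8/7 + U/7
O(L(17))/3497973 - 28830/(-1597548) = -1028/3497973 - 28830/(-1597548) = -1028*1/3497973 - 28830*(-1/1597548) = -1028/3497973 + 4805/266258 = 16534047041/931363295034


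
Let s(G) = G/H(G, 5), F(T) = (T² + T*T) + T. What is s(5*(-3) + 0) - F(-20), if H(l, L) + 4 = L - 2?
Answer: -765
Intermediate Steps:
H(l, L) = -6 + L (H(l, L) = -4 + (L - 2) = -4 + (-2 + L) = -6 + L)
F(T) = T + 2*T² (F(T) = (T² + T²) + T = 2*T² + T = T + 2*T²)
s(G) = -G (s(G) = G/(-6 + 5) = G/(-1) = G*(-1) = -G)
s(5*(-3) + 0) - F(-20) = -(5*(-3) + 0) - (-20)*(1 + 2*(-20)) = -(-15 + 0) - (-20)*(1 - 40) = -1*(-15) - (-20)*(-39) = 15 - 1*780 = 15 - 780 = -765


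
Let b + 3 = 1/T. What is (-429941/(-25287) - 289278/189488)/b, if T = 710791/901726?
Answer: -26353886818185401/2948373656558616 ≈ -8.9384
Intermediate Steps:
T = 710791/901726 (T = 710791*(1/901726) = 710791/901726 ≈ 0.78826)
b = -1230647/710791 (b = -3 + 1/(710791/901726) = -3 + 901726/710791 = -1230647/710791 ≈ -1.7314)
(-429941/(-25287) - 289278/189488)/b = (-429941/(-25287) - 289278/189488)/(-1230647/710791) = (-429941*(-1/25287) - 289278*1/189488)*(-710791/1230647) = (429941/25287 - 144639/94744)*(-710791/1230647) = (37076843711/2395791528)*(-710791/1230647) = -26353886818185401/2948373656558616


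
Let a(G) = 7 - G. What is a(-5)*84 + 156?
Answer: 1164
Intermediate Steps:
a(-5)*84 + 156 = (7 - 1*(-5))*84 + 156 = (7 + 5)*84 + 156 = 12*84 + 156 = 1008 + 156 = 1164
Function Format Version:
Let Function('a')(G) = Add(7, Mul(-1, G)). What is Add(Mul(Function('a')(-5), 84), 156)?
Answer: 1164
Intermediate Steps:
Add(Mul(Function('a')(-5), 84), 156) = Add(Mul(Add(7, Mul(-1, -5)), 84), 156) = Add(Mul(Add(7, 5), 84), 156) = Add(Mul(12, 84), 156) = Add(1008, 156) = 1164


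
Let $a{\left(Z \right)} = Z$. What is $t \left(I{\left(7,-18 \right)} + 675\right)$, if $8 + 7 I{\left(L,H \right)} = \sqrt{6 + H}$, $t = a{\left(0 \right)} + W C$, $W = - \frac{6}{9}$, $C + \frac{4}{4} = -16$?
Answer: $\frac{160378}{21} + \frac{68 i \sqrt{3}}{21} \approx 7637.0 + 5.6085 i$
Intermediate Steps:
$C = -17$ ($C = -1 - 16 = -17$)
$W = - \frac{2}{3}$ ($W = \left(-6\right) \frac{1}{9} = - \frac{2}{3} \approx -0.66667$)
$t = \frac{34}{3}$ ($t = 0 - - \frac{34}{3} = 0 + \frac{34}{3} = \frac{34}{3} \approx 11.333$)
$I{\left(L,H \right)} = - \frac{8}{7} + \frac{\sqrt{6 + H}}{7}$
$t \left(I{\left(7,-18 \right)} + 675\right) = \frac{34 \left(\left(- \frac{8}{7} + \frac{\sqrt{6 - 18}}{7}\right) + 675\right)}{3} = \frac{34 \left(\left(- \frac{8}{7} + \frac{\sqrt{-12}}{7}\right) + 675\right)}{3} = \frac{34 \left(\left(- \frac{8}{7} + \frac{2 i \sqrt{3}}{7}\right) + 675\right)}{3} = \frac{34 \left(\frac{4717}{7} + \frac{2 i \sqrt{3}}{7}\right)}{3} = \frac{160378}{21} + \frac{68 i \sqrt{3}}{21}$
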